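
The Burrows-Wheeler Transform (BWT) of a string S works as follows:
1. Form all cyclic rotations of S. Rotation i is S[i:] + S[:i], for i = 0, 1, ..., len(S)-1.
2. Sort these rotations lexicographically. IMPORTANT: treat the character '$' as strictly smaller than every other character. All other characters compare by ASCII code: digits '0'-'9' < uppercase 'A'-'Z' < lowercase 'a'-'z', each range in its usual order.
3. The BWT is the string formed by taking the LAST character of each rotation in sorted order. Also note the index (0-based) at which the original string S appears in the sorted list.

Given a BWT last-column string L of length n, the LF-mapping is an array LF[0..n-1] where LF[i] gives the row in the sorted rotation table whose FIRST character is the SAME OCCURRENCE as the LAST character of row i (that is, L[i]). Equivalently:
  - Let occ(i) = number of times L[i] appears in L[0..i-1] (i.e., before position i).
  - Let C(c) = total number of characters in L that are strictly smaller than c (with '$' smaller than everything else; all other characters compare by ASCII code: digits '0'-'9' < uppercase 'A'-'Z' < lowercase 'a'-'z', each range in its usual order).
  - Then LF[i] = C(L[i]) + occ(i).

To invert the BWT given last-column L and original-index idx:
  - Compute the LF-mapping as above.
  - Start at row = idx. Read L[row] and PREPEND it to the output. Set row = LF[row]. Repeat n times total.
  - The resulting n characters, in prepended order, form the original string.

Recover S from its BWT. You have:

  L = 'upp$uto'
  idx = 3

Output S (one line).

LF mapping: 5 2 3 0 6 4 1
Walk LF starting at row 3, prepending L[row]:
  step 1: row=3, L[3]='$', prepend. Next row=LF[3]=0
  step 2: row=0, L[0]='u', prepend. Next row=LF[0]=5
  step 3: row=5, L[5]='t', prepend. Next row=LF[5]=4
  step 4: row=4, L[4]='u', prepend. Next row=LF[4]=6
  step 5: row=6, L[6]='o', prepend. Next row=LF[6]=1
  step 6: row=1, L[1]='p', prepend. Next row=LF[1]=2
  step 7: row=2, L[2]='p', prepend. Next row=LF[2]=3
Reversed output: ppoutu$

Answer: ppoutu$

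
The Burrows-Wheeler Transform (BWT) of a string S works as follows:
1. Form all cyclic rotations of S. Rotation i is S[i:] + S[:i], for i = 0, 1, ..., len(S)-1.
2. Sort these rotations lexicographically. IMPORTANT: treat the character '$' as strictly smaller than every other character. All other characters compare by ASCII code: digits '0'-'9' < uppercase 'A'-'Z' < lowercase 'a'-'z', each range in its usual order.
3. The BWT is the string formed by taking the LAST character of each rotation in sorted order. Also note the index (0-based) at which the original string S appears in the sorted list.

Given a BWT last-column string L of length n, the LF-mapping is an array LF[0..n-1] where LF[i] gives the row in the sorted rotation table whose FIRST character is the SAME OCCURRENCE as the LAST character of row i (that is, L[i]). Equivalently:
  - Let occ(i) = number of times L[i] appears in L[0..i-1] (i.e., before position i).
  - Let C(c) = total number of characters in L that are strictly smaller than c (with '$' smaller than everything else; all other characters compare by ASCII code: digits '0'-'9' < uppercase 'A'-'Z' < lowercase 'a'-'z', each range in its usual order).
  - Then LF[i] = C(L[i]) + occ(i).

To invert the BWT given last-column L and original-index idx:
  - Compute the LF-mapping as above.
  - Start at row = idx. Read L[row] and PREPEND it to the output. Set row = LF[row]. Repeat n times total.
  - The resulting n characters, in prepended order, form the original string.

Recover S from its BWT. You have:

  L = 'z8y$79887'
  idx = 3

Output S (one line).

Answer: 87898y7z$

Derivation:
LF mapping: 8 3 7 0 1 6 4 5 2
Walk LF starting at row 3, prepending L[row]:
  step 1: row=3, L[3]='$', prepend. Next row=LF[3]=0
  step 2: row=0, L[0]='z', prepend. Next row=LF[0]=8
  step 3: row=8, L[8]='7', prepend. Next row=LF[8]=2
  step 4: row=2, L[2]='y', prepend. Next row=LF[2]=7
  step 5: row=7, L[7]='8', prepend. Next row=LF[7]=5
  step 6: row=5, L[5]='9', prepend. Next row=LF[5]=6
  step 7: row=6, L[6]='8', prepend. Next row=LF[6]=4
  step 8: row=4, L[4]='7', prepend. Next row=LF[4]=1
  step 9: row=1, L[1]='8', prepend. Next row=LF[1]=3
Reversed output: 87898y7z$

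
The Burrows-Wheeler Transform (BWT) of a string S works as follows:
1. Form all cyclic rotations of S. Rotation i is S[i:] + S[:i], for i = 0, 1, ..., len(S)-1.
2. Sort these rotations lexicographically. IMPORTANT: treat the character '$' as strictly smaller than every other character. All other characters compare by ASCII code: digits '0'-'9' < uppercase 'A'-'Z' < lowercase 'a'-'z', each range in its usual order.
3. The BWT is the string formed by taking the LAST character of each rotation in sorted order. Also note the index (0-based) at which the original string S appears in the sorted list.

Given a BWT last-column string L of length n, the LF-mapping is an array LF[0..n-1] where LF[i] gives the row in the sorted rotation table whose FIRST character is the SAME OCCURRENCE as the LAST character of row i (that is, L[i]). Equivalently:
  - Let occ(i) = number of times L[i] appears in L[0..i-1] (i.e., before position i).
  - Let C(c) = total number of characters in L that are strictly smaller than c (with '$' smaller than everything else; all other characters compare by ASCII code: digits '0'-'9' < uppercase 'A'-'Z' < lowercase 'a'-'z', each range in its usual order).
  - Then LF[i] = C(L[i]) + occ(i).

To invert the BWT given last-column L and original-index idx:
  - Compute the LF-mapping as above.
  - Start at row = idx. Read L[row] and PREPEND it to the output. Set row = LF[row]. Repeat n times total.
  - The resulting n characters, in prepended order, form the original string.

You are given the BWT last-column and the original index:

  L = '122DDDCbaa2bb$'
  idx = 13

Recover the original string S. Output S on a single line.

Answer: bbbD2aaDCD221$

Derivation:
LF mapping: 1 2 3 6 7 8 5 11 9 10 4 12 13 0
Walk LF starting at row 13, prepending L[row]:
  step 1: row=13, L[13]='$', prepend. Next row=LF[13]=0
  step 2: row=0, L[0]='1', prepend. Next row=LF[0]=1
  step 3: row=1, L[1]='2', prepend. Next row=LF[1]=2
  step 4: row=2, L[2]='2', prepend. Next row=LF[2]=3
  step 5: row=3, L[3]='D', prepend. Next row=LF[3]=6
  step 6: row=6, L[6]='C', prepend. Next row=LF[6]=5
  step 7: row=5, L[5]='D', prepend. Next row=LF[5]=8
  step 8: row=8, L[8]='a', prepend. Next row=LF[8]=9
  step 9: row=9, L[9]='a', prepend. Next row=LF[9]=10
  step 10: row=10, L[10]='2', prepend. Next row=LF[10]=4
  step 11: row=4, L[4]='D', prepend. Next row=LF[4]=7
  step 12: row=7, L[7]='b', prepend. Next row=LF[7]=11
  step 13: row=11, L[11]='b', prepend. Next row=LF[11]=12
  step 14: row=12, L[12]='b', prepend. Next row=LF[12]=13
Reversed output: bbbD2aaDCD221$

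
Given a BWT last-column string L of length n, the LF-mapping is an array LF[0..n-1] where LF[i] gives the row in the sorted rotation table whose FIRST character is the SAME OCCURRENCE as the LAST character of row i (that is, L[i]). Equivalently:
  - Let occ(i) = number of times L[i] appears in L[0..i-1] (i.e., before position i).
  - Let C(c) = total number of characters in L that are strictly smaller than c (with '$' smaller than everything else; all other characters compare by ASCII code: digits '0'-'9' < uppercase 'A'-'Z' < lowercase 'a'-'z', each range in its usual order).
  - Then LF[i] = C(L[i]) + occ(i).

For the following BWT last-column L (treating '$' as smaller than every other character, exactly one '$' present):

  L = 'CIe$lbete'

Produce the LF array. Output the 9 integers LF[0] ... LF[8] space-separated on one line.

Answer: 1 2 4 0 7 3 5 8 6

Derivation:
Char counts: '$':1, 'C':1, 'I':1, 'b':1, 'e':3, 'l':1, 't':1
C (first-col start): C('$')=0, C('C')=1, C('I')=2, C('b')=3, C('e')=4, C('l')=7, C('t')=8
L[0]='C': occ=0, LF[0]=C('C')+0=1+0=1
L[1]='I': occ=0, LF[1]=C('I')+0=2+0=2
L[2]='e': occ=0, LF[2]=C('e')+0=4+0=4
L[3]='$': occ=0, LF[3]=C('$')+0=0+0=0
L[4]='l': occ=0, LF[4]=C('l')+0=7+0=7
L[5]='b': occ=0, LF[5]=C('b')+0=3+0=3
L[6]='e': occ=1, LF[6]=C('e')+1=4+1=5
L[7]='t': occ=0, LF[7]=C('t')+0=8+0=8
L[8]='e': occ=2, LF[8]=C('e')+2=4+2=6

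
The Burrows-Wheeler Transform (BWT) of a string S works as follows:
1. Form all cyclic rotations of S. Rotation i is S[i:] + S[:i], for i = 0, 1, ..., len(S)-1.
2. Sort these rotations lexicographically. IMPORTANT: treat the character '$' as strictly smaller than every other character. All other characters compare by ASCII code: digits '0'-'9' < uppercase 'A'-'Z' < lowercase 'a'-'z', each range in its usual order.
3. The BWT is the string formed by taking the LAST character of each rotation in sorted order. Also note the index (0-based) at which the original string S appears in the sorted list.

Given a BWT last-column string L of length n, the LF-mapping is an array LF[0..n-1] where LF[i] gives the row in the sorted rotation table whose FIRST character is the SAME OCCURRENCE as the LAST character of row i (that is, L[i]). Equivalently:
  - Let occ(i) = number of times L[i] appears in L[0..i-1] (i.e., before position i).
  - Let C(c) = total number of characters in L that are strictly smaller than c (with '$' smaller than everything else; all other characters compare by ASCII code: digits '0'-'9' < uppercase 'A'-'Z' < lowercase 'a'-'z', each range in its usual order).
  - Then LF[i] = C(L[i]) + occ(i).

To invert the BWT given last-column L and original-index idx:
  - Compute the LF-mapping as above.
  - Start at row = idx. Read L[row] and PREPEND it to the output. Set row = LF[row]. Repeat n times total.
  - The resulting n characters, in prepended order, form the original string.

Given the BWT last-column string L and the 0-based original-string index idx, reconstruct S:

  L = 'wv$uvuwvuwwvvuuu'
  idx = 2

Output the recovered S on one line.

Answer: uuwvvuuvuwuwvvw$

Derivation:
LF mapping: 12 7 0 1 8 2 13 9 3 14 15 10 11 4 5 6
Walk LF starting at row 2, prepending L[row]:
  step 1: row=2, L[2]='$', prepend. Next row=LF[2]=0
  step 2: row=0, L[0]='w', prepend. Next row=LF[0]=12
  step 3: row=12, L[12]='v', prepend. Next row=LF[12]=11
  step 4: row=11, L[11]='v', prepend. Next row=LF[11]=10
  step 5: row=10, L[10]='w', prepend. Next row=LF[10]=15
  step 6: row=15, L[15]='u', prepend. Next row=LF[15]=6
  step 7: row=6, L[6]='w', prepend. Next row=LF[6]=13
  step 8: row=13, L[13]='u', prepend. Next row=LF[13]=4
  step 9: row=4, L[4]='v', prepend. Next row=LF[4]=8
  step 10: row=8, L[8]='u', prepend. Next row=LF[8]=3
  step 11: row=3, L[3]='u', prepend. Next row=LF[3]=1
  step 12: row=1, L[1]='v', prepend. Next row=LF[1]=7
  step 13: row=7, L[7]='v', prepend. Next row=LF[7]=9
  step 14: row=9, L[9]='w', prepend. Next row=LF[9]=14
  step 15: row=14, L[14]='u', prepend. Next row=LF[14]=5
  step 16: row=5, L[5]='u', prepend. Next row=LF[5]=2
Reversed output: uuwvvuuvuwuwvvw$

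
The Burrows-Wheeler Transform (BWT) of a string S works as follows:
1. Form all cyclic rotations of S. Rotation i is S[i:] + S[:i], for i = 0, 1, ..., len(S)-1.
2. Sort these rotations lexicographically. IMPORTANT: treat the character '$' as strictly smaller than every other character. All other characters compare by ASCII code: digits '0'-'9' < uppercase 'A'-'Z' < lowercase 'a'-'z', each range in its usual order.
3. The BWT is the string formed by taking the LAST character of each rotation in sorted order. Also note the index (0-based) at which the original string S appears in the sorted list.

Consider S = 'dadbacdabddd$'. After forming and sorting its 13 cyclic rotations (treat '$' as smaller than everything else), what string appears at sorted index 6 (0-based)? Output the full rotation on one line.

Answer: cdabddd$dadba

Derivation:
All 13 rotations (rotation i = S[i:]+S[:i]):
  rot[0] = dadbacdabddd$
  rot[1] = adbacdabddd$d
  rot[2] = dbacdabddd$da
  rot[3] = bacdabddd$dad
  rot[4] = acdabddd$dadb
  rot[5] = cdabddd$dadba
  rot[6] = dabddd$dadbac
  rot[7] = abddd$dadbacd
  rot[8] = bddd$dadbacda
  rot[9] = ddd$dadbacdab
  rot[10] = dd$dadbacdabd
  rot[11] = d$dadbacdabdd
  rot[12] = $dadbacdabddd
Sorted (with $ < everything):
  sorted[0] = $dadbacdabddd
  sorted[1] = abddd$dadbacd
  sorted[2] = acdabddd$dadb
  sorted[3] = adbacdabddd$d
  sorted[4] = bacdabddd$dad
  sorted[5] = bddd$dadbacda
  sorted[6] = cdabddd$dadba
  sorted[7] = d$dadbacdabdd
  sorted[8] = dabddd$dadbac
  sorted[9] = dadbacdabddd$
  sorted[10] = dbacdabddd$da
  sorted[11] = dd$dadbacdabd
  sorted[12] = ddd$dadbacdab
sorted[6] = cdabddd$dadba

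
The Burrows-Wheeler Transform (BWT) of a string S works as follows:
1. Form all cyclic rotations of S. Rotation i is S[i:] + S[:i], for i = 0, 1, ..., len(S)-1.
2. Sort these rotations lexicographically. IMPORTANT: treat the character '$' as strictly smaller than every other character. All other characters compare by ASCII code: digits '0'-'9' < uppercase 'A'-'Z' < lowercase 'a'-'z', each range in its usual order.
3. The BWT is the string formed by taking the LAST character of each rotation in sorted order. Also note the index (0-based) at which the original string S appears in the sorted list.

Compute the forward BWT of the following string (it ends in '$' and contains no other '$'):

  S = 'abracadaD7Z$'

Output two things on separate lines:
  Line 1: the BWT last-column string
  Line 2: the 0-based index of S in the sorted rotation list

Answer: ZDa7d$rcaaab
5

Derivation:
All 12 rotations (rotation i = S[i:]+S[:i]):
  rot[0] = abracadaD7Z$
  rot[1] = bracadaD7Z$a
  rot[2] = racadaD7Z$ab
  rot[3] = acadaD7Z$abr
  rot[4] = cadaD7Z$abra
  rot[5] = adaD7Z$abrac
  rot[6] = daD7Z$abraca
  rot[7] = aD7Z$abracad
  rot[8] = D7Z$abracada
  rot[9] = 7Z$abracadaD
  rot[10] = Z$abracadaD7
  rot[11] = $abracadaD7Z
Sorted (with $ < everything):
  sorted[0] = $abracadaD7Z  (last char: 'Z')
  sorted[1] = 7Z$abracadaD  (last char: 'D')
  sorted[2] = D7Z$abracada  (last char: 'a')
  sorted[3] = Z$abracadaD7  (last char: '7')
  sorted[4] = aD7Z$abracad  (last char: 'd')
  sorted[5] = abracadaD7Z$  (last char: '$')
  sorted[6] = acadaD7Z$abr  (last char: 'r')
  sorted[7] = adaD7Z$abrac  (last char: 'c')
  sorted[8] = bracadaD7Z$a  (last char: 'a')
  sorted[9] = cadaD7Z$abra  (last char: 'a')
  sorted[10] = daD7Z$abraca  (last char: 'a')
  sorted[11] = racadaD7Z$ab  (last char: 'b')
Last column: ZDa7d$rcaaab
Original string S is at sorted index 5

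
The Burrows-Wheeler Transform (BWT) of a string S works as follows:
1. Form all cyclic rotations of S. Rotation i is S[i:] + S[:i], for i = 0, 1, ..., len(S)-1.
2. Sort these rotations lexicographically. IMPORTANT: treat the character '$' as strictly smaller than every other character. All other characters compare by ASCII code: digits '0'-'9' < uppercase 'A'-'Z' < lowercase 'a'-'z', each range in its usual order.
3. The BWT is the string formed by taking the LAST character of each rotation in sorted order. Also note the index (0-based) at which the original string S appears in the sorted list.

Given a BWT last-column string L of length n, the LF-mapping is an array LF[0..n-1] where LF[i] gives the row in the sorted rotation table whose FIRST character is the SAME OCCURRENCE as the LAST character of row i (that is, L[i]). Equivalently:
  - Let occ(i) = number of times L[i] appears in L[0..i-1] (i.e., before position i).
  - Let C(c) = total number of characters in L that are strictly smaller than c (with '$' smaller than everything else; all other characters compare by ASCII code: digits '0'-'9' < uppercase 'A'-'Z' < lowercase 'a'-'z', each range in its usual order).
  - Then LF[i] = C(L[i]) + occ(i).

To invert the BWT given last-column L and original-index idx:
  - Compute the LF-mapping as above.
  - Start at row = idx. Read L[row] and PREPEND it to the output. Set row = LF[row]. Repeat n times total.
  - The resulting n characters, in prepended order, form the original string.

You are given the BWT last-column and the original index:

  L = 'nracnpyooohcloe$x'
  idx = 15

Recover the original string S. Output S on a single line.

LF mapping: 7 14 1 2 8 13 16 9 10 11 5 3 6 12 4 0 15
Walk LF starting at row 15, prepending L[row]:
  step 1: row=15, L[15]='$', prepend. Next row=LF[15]=0
  step 2: row=0, L[0]='n', prepend. Next row=LF[0]=7
  step 3: row=7, L[7]='o', prepend. Next row=LF[7]=9
  step 4: row=9, L[9]='o', prepend. Next row=LF[9]=11
  step 5: row=11, L[11]='c', prepend. Next row=LF[11]=3
  step 6: row=3, L[3]='c', prepend. Next row=LF[3]=2
  step 7: row=2, L[2]='a', prepend. Next row=LF[2]=1
  step 8: row=1, L[1]='r', prepend. Next row=LF[1]=14
  step 9: row=14, L[14]='e', prepend. Next row=LF[14]=4
  step 10: row=4, L[4]='n', prepend. Next row=LF[4]=8
  step 11: row=8, L[8]='o', prepend. Next row=LF[8]=10
  step 12: row=10, L[10]='h', prepend. Next row=LF[10]=5
  step 13: row=5, L[5]='p', prepend. Next row=LF[5]=13
  step 14: row=13, L[13]='o', prepend. Next row=LF[13]=12
  step 15: row=12, L[12]='l', prepend. Next row=LF[12]=6
  step 16: row=6, L[6]='y', prepend. Next row=LF[6]=16
  step 17: row=16, L[16]='x', prepend. Next row=LF[16]=15
Reversed output: xylophoneraccoon$

Answer: xylophoneraccoon$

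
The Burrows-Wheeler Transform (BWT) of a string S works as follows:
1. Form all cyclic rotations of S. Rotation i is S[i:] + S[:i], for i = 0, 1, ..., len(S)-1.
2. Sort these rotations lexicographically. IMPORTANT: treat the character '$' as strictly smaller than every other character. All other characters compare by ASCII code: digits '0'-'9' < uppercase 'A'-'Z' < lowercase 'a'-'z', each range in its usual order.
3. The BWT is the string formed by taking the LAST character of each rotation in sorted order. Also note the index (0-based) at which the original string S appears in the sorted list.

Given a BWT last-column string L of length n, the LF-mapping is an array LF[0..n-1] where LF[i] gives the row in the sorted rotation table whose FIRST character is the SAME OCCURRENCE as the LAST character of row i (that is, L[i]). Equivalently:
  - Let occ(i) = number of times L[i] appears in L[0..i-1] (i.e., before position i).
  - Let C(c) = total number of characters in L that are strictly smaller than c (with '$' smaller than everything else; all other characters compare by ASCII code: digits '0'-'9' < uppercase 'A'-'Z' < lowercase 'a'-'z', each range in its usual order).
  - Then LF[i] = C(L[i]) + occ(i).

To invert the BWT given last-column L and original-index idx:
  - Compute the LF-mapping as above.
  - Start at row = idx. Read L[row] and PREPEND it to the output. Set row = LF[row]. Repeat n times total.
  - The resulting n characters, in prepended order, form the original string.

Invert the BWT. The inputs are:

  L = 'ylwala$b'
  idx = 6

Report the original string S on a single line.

LF mapping: 7 4 6 1 5 2 0 3
Walk LF starting at row 6, prepending L[row]:
  step 1: row=6, L[6]='$', prepend. Next row=LF[6]=0
  step 2: row=0, L[0]='y', prepend. Next row=LF[0]=7
  step 3: row=7, L[7]='b', prepend. Next row=LF[7]=3
  step 4: row=3, L[3]='a', prepend. Next row=LF[3]=1
  step 5: row=1, L[1]='l', prepend. Next row=LF[1]=4
  step 6: row=4, L[4]='l', prepend. Next row=LF[4]=5
  step 7: row=5, L[5]='a', prepend. Next row=LF[5]=2
  step 8: row=2, L[2]='w', prepend. Next row=LF[2]=6
Reversed output: wallaby$

Answer: wallaby$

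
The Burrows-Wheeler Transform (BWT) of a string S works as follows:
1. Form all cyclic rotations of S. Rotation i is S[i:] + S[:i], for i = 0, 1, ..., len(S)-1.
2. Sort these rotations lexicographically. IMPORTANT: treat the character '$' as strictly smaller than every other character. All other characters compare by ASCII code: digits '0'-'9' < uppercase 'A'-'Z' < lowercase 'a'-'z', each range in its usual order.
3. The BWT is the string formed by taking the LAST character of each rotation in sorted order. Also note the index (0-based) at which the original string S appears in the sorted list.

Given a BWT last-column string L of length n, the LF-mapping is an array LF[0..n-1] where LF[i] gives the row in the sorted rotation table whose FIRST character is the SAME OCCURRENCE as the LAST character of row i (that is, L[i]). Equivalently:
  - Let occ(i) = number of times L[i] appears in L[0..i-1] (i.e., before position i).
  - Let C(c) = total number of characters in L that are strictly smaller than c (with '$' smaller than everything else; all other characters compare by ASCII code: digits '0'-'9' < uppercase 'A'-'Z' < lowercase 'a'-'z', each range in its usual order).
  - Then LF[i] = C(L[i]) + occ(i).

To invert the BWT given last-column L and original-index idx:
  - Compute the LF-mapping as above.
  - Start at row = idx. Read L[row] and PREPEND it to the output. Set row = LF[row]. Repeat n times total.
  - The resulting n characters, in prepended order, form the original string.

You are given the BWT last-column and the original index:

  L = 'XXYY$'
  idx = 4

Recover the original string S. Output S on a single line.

Answer: YYXX$

Derivation:
LF mapping: 1 2 3 4 0
Walk LF starting at row 4, prepending L[row]:
  step 1: row=4, L[4]='$', prepend. Next row=LF[4]=0
  step 2: row=0, L[0]='X', prepend. Next row=LF[0]=1
  step 3: row=1, L[1]='X', prepend. Next row=LF[1]=2
  step 4: row=2, L[2]='Y', prepend. Next row=LF[2]=3
  step 5: row=3, L[3]='Y', prepend. Next row=LF[3]=4
Reversed output: YYXX$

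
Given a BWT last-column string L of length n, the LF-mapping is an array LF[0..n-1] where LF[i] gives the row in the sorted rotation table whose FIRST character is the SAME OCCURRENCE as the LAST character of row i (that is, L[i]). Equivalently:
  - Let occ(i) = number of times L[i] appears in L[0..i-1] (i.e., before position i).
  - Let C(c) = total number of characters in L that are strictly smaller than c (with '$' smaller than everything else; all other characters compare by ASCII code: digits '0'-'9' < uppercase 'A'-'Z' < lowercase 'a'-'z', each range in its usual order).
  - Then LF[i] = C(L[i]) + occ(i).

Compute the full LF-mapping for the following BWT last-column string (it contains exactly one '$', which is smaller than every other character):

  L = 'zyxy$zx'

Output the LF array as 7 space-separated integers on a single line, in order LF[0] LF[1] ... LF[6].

Answer: 5 3 1 4 0 6 2

Derivation:
Char counts: '$':1, 'x':2, 'y':2, 'z':2
C (first-col start): C('$')=0, C('x')=1, C('y')=3, C('z')=5
L[0]='z': occ=0, LF[0]=C('z')+0=5+0=5
L[1]='y': occ=0, LF[1]=C('y')+0=3+0=3
L[2]='x': occ=0, LF[2]=C('x')+0=1+0=1
L[3]='y': occ=1, LF[3]=C('y')+1=3+1=4
L[4]='$': occ=0, LF[4]=C('$')+0=0+0=0
L[5]='z': occ=1, LF[5]=C('z')+1=5+1=6
L[6]='x': occ=1, LF[6]=C('x')+1=1+1=2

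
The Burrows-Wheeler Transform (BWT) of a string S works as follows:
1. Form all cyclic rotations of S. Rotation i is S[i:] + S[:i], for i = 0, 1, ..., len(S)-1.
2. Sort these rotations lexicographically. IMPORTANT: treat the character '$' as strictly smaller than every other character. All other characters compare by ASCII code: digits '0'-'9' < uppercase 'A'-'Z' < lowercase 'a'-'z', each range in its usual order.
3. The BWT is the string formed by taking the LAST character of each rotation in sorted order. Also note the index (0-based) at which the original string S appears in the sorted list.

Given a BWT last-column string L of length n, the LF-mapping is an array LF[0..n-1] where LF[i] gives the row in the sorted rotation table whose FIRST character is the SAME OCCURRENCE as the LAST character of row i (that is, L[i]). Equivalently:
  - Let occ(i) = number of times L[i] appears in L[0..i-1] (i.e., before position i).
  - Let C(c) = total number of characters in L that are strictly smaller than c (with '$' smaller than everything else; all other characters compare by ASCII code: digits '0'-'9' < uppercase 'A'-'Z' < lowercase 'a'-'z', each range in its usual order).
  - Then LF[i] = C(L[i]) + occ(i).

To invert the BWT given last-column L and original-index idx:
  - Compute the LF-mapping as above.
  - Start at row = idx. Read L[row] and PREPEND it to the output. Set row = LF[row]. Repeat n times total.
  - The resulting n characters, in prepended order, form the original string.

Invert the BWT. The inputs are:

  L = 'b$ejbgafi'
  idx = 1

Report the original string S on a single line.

LF mapping: 2 0 4 8 3 6 1 5 7
Walk LF starting at row 1, prepending L[row]:
  step 1: row=1, L[1]='$', prepend. Next row=LF[1]=0
  step 2: row=0, L[0]='b', prepend. Next row=LF[0]=2
  step 3: row=2, L[2]='e', prepend. Next row=LF[2]=4
  step 4: row=4, L[4]='b', prepend. Next row=LF[4]=3
  step 5: row=3, L[3]='j', prepend. Next row=LF[3]=8
  step 6: row=8, L[8]='i', prepend. Next row=LF[8]=7
  step 7: row=7, L[7]='f', prepend. Next row=LF[7]=5
  step 8: row=5, L[5]='g', prepend. Next row=LF[5]=6
  step 9: row=6, L[6]='a', prepend. Next row=LF[6]=1
Reversed output: agfijbeb$

Answer: agfijbeb$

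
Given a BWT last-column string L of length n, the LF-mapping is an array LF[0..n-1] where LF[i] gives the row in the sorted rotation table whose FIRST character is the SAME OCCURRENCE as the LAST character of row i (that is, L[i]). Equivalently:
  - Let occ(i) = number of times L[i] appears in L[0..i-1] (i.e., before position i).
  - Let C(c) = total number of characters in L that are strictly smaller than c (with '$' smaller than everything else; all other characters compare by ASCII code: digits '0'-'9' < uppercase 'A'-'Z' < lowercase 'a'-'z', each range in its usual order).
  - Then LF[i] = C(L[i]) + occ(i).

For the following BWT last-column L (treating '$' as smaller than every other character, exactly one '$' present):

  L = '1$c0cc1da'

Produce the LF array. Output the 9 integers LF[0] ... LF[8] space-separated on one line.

Char counts: '$':1, '0':1, '1':2, 'a':1, 'c':3, 'd':1
C (first-col start): C('$')=0, C('0')=1, C('1')=2, C('a')=4, C('c')=5, C('d')=8
L[0]='1': occ=0, LF[0]=C('1')+0=2+0=2
L[1]='$': occ=0, LF[1]=C('$')+0=0+0=0
L[2]='c': occ=0, LF[2]=C('c')+0=5+0=5
L[3]='0': occ=0, LF[3]=C('0')+0=1+0=1
L[4]='c': occ=1, LF[4]=C('c')+1=5+1=6
L[5]='c': occ=2, LF[5]=C('c')+2=5+2=7
L[6]='1': occ=1, LF[6]=C('1')+1=2+1=3
L[7]='d': occ=0, LF[7]=C('d')+0=8+0=8
L[8]='a': occ=0, LF[8]=C('a')+0=4+0=4

Answer: 2 0 5 1 6 7 3 8 4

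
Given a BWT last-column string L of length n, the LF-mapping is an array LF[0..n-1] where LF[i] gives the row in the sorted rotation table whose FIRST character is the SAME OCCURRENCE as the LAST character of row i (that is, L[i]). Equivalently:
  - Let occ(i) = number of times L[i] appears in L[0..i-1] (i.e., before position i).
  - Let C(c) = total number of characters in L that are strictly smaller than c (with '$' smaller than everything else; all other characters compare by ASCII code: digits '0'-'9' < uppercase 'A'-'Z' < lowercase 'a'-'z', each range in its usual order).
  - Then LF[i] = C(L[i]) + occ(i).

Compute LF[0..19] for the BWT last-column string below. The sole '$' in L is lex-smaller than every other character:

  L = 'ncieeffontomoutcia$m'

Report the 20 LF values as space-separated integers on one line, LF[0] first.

Answer: 12 2 8 4 5 6 7 14 13 17 15 10 16 19 18 3 9 1 0 11

Derivation:
Char counts: '$':1, 'a':1, 'c':2, 'e':2, 'f':2, 'i':2, 'm':2, 'n':2, 'o':3, 't':2, 'u':1
C (first-col start): C('$')=0, C('a')=1, C('c')=2, C('e')=4, C('f')=6, C('i')=8, C('m')=10, C('n')=12, C('o')=14, C('t')=17, C('u')=19
L[0]='n': occ=0, LF[0]=C('n')+0=12+0=12
L[1]='c': occ=0, LF[1]=C('c')+0=2+0=2
L[2]='i': occ=0, LF[2]=C('i')+0=8+0=8
L[3]='e': occ=0, LF[3]=C('e')+0=4+0=4
L[4]='e': occ=1, LF[4]=C('e')+1=4+1=5
L[5]='f': occ=0, LF[5]=C('f')+0=6+0=6
L[6]='f': occ=1, LF[6]=C('f')+1=6+1=7
L[7]='o': occ=0, LF[7]=C('o')+0=14+0=14
L[8]='n': occ=1, LF[8]=C('n')+1=12+1=13
L[9]='t': occ=0, LF[9]=C('t')+0=17+0=17
L[10]='o': occ=1, LF[10]=C('o')+1=14+1=15
L[11]='m': occ=0, LF[11]=C('m')+0=10+0=10
L[12]='o': occ=2, LF[12]=C('o')+2=14+2=16
L[13]='u': occ=0, LF[13]=C('u')+0=19+0=19
L[14]='t': occ=1, LF[14]=C('t')+1=17+1=18
L[15]='c': occ=1, LF[15]=C('c')+1=2+1=3
L[16]='i': occ=1, LF[16]=C('i')+1=8+1=9
L[17]='a': occ=0, LF[17]=C('a')+0=1+0=1
L[18]='$': occ=0, LF[18]=C('$')+0=0+0=0
L[19]='m': occ=1, LF[19]=C('m')+1=10+1=11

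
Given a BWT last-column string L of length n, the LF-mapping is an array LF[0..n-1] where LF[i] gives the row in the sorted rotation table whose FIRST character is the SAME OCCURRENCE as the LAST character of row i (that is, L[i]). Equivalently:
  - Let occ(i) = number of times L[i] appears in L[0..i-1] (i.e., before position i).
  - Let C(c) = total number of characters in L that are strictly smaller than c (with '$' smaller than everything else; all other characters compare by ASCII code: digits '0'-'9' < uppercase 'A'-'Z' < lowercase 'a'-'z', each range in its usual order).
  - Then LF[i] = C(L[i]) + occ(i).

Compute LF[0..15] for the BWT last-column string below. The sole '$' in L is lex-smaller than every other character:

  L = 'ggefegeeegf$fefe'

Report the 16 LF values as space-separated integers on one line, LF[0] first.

Char counts: '$':1, 'e':7, 'f':4, 'g':4
C (first-col start): C('$')=0, C('e')=1, C('f')=8, C('g')=12
L[0]='g': occ=0, LF[0]=C('g')+0=12+0=12
L[1]='g': occ=1, LF[1]=C('g')+1=12+1=13
L[2]='e': occ=0, LF[2]=C('e')+0=1+0=1
L[3]='f': occ=0, LF[3]=C('f')+0=8+0=8
L[4]='e': occ=1, LF[4]=C('e')+1=1+1=2
L[5]='g': occ=2, LF[5]=C('g')+2=12+2=14
L[6]='e': occ=2, LF[6]=C('e')+2=1+2=3
L[7]='e': occ=3, LF[7]=C('e')+3=1+3=4
L[8]='e': occ=4, LF[8]=C('e')+4=1+4=5
L[9]='g': occ=3, LF[9]=C('g')+3=12+3=15
L[10]='f': occ=1, LF[10]=C('f')+1=8+1=9
L[11]='$': occ=0, LF[11]=C('$')+0=0+0=0
L[12]='f': occ=2, LF[12]=C('f')+2=8+2=10
L[13]='e': occ=5, LF[13]=C('e')+5=1+5=6
L[14]='f': occ=3, LF[14]=C('f')+3=8+3=11
L[15]='e': occ=6, LF[15]=C('e')+6=1+6=7

Answer: 12 13 1 8 2 14 3 4 5 15 9 0 10 6 11 7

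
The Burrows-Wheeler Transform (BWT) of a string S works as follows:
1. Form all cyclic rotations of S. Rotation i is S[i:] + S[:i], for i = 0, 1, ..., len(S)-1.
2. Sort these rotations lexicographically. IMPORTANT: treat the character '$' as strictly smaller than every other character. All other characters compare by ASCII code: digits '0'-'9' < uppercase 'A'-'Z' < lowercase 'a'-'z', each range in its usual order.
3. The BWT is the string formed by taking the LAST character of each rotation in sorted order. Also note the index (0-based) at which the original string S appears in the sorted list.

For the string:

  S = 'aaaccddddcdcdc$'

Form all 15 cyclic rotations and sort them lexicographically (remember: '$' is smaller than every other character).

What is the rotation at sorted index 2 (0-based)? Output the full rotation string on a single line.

Answer: aaccddddcdcdc$a

Derivation:
All 15 rotations (rotation i = S[i:]+S[:i]):
  rot[0] = aaaccddddcdcdc$
  rot[1] = aaccddddcdcdc$a
  rot[2] = accddddcdcdc$aa
  rot[3] = ccddddcdcdc$aaa
  rot[4] = cddddcdcdc$aaac
  rot[5] = ddddcdcdc$aaacc
  rot[6] = dddcdcdc$aaaccd
  rot[7] = ddcdcdc$aaaccdd
  rot[8] = dcdcdc$aaaccddd
  rot[9] = cdcdc$aaaccdddd
  rot[10] = dcdc$aaaccddddc
  rot[11] = cdc$aaaccddddcd
  rot[12] = dc$aaaccddddcdc
  rot[13] = c$aaaccddddcdcd
  rot[14] = $aaaccddddcdcdc
Sorted (with $ < everything):
  sorted[0] = $aaaccddddcdcdc
  sorted[1] = aaaccddddcdcdc$
  sorted[2] = aaccddddcdcdc$a
  sorted[3] = accddddcdcdc$aa
  sorted[4] = c$aaaccddddcdcd
  sorted[5] = ccddddcdcdc$aaa
  sorted[6] = cdc$aaaccddddcd
  sorted[7] = cdcdc$aaaccdddd
  sorted[8] = cddddcdcdc$aaac
  sorted[9] = dc$aaaccddddcdc
  sorted[10] = dcdc$aaaccddddc
  sorted[11] = dcdcdc$aaaccddd
  sorted[12] = ddcdcdc$aaaccdd
  sorted[13] = dddcdcdc$aaaccd
  sorted[14] = ddddcdcdc$aaacc
sorted[2] = aaccddddcdcdc$a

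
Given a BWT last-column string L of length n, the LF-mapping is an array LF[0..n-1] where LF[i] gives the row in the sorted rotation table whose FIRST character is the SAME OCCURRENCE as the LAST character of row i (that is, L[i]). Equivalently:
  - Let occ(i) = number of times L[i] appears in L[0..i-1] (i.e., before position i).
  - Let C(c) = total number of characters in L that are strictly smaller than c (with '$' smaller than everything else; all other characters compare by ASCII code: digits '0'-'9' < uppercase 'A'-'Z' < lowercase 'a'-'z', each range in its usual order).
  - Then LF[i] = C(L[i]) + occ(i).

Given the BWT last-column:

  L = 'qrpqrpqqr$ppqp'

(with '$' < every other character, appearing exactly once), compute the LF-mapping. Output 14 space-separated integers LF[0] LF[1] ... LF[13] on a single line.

Char counts: '$':1, 'p':5, 'q':5, 'r':3
C (first-col start): C('$')=0, C('p')=1, C('q')=6, C('r')=11
L[0]='q': occ=0, LF[0]=C('q')+0=6+0=6
L[1]='r': occ=0, LF[1]=C('r')+0=11+0=11
L[2]='p': occ=0, LF[2]=C('p')+0=1+0=1
L[3]='q': occ=1, LF[3]=C('q')+1=6+1=7
L[4]='r': occ=1, LF[4]=C('r')+1=11+1=12
L[5]='p': occ=1, LF[5]=C('p')+1=1+1=2
L[6]='q': occ=2, LF[6]=C('q')+2=6+2=8
L[7]='q': occ=3, LF[7]=C('q')+3=6+3=9
L[8]='r': occ=2, LF[8]=C('r')+2=11+2=13
L[9]='$': occ=0, LF[9]=C('$')+0=0+0=0
L[10]='p': occ=2, LF[10]=C('p')+2=1+2=3
L[11]='p': occ=3, LF[11]=C('p')+3=1+3=4
L[12]='q': occ=4, LF[12]=C('q')+4=6+4=10
L[13]='p': occ=4, LF[13]=C('p')+4=1+4=5

Answer: 6 11 1 7 12 2 8 9 13 0 3 4 10 5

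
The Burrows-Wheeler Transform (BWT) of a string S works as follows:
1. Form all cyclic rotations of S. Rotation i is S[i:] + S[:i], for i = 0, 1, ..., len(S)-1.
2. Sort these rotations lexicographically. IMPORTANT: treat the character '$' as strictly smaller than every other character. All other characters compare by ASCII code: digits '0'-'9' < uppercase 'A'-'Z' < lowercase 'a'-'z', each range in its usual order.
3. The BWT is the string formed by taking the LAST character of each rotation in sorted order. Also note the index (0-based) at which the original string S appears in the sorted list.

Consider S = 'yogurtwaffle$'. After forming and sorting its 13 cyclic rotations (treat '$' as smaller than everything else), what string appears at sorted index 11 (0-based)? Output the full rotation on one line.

Answer: waffle$yogurt

Derivation:
All 13 rotations (rotation i = S[i:]+S[:i]):
  rot[0] = yogurtwaffle$
  rot[1] = ogurtwaffle$y
  rot[2] = gurtwaffle$yo
  rot[3] = urtwaffle$yog
  rot[4] = rtwaffle$yogu
  rot[5] = twaffle$yogur
  rot[6] = waffle$yogurt
  rot[7] = affle$yogurtw
  rot[8] = ffle$yogurtwa
  rot[9] = fle$yogurtwaf
  rot[10] = le$yogurtwaff
  rot[11] = e$yogurtwaffl
  rot[12] = $yogurtwaffle
Sorted (with $ < everything):
  sorted[0] = $yogurtwaffle
  sorted[1] = affle$yogurtw
  sorted[2] = e$yogurtwaffl
  sorted[3] = ffle$yogurtwa
  sorted[4] = fle$yogurtwaf
  sorted[5] = gurtwaffle$yo
  sorted[6] = le$yogurtwaff
  sorted[7] = ogurtwaffle$y
  sorted[8] = rtwaffle$yogu
  sorted[9] = twaffle$yogur
  sorted[10] = urtwaffle$yog
  sorted[11] = waffle$yogurt
  sorted[12] = yogurtwaffle$
sorted[11] = waffle$yogurt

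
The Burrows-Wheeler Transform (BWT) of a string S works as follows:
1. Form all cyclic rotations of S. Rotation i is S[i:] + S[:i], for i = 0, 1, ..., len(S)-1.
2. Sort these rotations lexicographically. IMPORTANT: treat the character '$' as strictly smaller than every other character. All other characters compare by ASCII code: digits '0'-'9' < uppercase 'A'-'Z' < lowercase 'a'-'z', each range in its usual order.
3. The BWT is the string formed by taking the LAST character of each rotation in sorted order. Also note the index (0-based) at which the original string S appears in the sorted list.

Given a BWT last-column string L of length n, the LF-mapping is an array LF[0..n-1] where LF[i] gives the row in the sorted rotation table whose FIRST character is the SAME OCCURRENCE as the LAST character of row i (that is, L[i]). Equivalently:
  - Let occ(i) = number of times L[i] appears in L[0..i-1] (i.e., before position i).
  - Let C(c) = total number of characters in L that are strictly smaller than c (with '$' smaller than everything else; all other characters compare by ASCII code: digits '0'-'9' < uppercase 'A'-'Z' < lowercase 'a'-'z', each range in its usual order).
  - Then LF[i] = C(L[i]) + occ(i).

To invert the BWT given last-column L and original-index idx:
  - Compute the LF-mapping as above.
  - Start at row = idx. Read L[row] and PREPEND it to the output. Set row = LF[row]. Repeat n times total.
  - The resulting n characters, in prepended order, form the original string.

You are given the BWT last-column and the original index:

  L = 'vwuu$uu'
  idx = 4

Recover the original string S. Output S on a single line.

Answer: uwuuuv$

Derivation:
LF mapping: 5 6 1 2 0 3 4
Walk LF starting at row 4, prepending L[row]:
  step 1: row=4, L[4]='$', prepend. Next row=LF[4]=0
  step 2: row=0, L[0]='v', prepend. Next row=LF[0]=5
  step 3: row=5, L[5]='u', prepend. Next row=LF[5]=3
  step 4: row=3, L[3]='u', prepend. Next row=LF[3]=2
  step 5: row=2, L[2]='u', prepend. Next row=LF[2]=1
  step 6: row=1, L[1]='w', prepend. Next row=LF[1]=6
  step 7: row=6, L[6]='u', prepend. Next row=LF[6]=4
Reversed output: uwuuuv$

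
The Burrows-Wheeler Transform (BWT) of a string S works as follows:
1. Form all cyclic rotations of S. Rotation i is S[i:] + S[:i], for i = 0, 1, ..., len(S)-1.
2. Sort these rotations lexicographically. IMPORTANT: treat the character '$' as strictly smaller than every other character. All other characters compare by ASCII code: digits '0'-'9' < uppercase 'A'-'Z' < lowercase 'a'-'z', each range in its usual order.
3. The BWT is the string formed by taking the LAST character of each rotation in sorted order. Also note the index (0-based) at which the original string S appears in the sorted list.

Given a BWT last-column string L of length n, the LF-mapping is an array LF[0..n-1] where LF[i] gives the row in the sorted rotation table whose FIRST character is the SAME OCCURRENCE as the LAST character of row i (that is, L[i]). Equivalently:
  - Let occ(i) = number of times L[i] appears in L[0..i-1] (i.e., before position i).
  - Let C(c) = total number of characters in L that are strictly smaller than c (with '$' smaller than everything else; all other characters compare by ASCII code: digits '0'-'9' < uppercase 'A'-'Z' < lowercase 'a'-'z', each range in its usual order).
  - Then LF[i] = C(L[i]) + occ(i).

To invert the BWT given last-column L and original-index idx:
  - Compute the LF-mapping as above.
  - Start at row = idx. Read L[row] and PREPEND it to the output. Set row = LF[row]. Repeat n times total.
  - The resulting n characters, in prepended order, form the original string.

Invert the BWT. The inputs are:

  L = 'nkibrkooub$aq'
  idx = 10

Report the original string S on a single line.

Answer: quokkaribbon$

Derivation:
LF mapping: 7 5 4 2 11 6 8 9 12 3 0 1 10
Walk LF starting at row 10, prepending L[row]:
  step 1: row=10, L[10]='$', prepend. Next row=LF[10]=0
  step 2: row=0, L[0]='n', prepend. Next row=LF[0]=7
  step 3: row=7, L[7]='o', prepend. Next row=LF[7]=9
  step 4: row=9, L[9]='b', prepend. Next row=LF[9]=3
  step 5: row=3, L[3]='b', prepend. Next row=LF[3]=2
  step 6: row=2, L[2]='i', prepend. Next row=LF[2]=4
  step 7: row=4, L[4]='r', prepend. Next row=LF[4]=11
  step 8: row=11, L[11]='a', prepend. Next row=LF[11]=1
  step 9: row=1, L[1]='k', prepend. Next row=LF[1]=5
  step 10: row=5, L[5]='k', prepend. Next row=LF[5]=6
  step 11: row=6, L[6]='o', prepend. Next row=LF[6]=8
  step 12: row=8, L[8]='u', prepend. Next row=LF[8]=12
  step 13: row=12, L[12]='q', prepend. Next row=LF[12]=10
Reversed output: quokkaribbon$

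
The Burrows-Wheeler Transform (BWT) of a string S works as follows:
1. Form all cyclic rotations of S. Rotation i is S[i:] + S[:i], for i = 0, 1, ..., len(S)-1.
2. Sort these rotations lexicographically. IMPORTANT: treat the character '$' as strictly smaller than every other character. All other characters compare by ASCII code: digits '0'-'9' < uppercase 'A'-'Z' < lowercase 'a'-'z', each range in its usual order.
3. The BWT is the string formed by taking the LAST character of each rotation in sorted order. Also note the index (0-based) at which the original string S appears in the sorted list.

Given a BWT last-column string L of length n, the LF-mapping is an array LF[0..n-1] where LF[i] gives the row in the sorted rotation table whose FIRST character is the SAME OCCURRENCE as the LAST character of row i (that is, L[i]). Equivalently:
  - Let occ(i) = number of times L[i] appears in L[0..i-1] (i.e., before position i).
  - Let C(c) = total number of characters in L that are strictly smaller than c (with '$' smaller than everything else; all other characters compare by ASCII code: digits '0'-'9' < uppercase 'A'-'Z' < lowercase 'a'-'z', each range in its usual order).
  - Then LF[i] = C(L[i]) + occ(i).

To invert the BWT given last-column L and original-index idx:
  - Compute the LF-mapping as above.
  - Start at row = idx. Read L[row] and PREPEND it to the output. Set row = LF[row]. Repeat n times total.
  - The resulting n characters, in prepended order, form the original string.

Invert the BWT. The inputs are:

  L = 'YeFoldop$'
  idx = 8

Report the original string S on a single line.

LF mapping: 2 4 1 6 5 3 7 8 0
Walk LF starting at row 8, prepending L[row]:
  step 1: row=8, L[8]='$', prepend. Next row=LF[8]=0
  step 2: row=0, L[0]='Y', prepend. Next row=LF[0]=2
  step 3: row=2, L[2]='F', prepend. Next row=LF[2]=1
  step 4: row=1, L[1]='e', prepend. Next row=LF[1]=4
  step 5: row=4, L[4]='l', prepend. Next row=LF[4]=5
  step 6: row=5, L[5]='d', prepend. Next row=LF[5]=3
  step 7: row=3, L[3]='o', prepend. Next row=LF[3]=6
  step 8: row=6, L[6]='o', prepend. Next row=LF[6]=7
  step 9: row=7, L[7]='p', prepend. Next row=LF[7]=8
Reversed output: poodleFY$

Answer: poodleFY$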